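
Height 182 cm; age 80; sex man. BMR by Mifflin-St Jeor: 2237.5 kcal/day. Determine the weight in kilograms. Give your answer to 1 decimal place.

2237.5 = 10·W + 6.25(182) − 5(80) + 5
10·W = 2237.5 − 742.5 = 1495, so W = 149.5 kg.

149.5 kg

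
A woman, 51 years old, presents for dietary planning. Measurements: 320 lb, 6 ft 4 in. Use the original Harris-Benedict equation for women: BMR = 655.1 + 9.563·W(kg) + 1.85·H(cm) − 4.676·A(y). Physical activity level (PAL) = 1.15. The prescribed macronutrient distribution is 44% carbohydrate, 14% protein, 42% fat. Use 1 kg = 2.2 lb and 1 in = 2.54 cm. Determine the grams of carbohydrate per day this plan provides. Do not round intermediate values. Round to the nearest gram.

274 g/day

Convert to metric: weight = 320 ÷ 2.2 = 145.4545 kg; height = (6×12 + 4) × 2.54 = 76 × 2.54 = 193.04 cm.
Harris-Benedict: BMR = 655.1 + 9.563(145.4545) + 1.85(193.04) − 4.676(51) = 2164.7298 kcal/day.
TEE = 2164.7298 × 1.15 = 2489.4393 kcal/day.
Carbohydrate energy = 44% × 2489.4393 = 1095.3533 kcal.
Carbohydrate = 1095.3533 ÷ 4 kcal/g = 273.8383 g.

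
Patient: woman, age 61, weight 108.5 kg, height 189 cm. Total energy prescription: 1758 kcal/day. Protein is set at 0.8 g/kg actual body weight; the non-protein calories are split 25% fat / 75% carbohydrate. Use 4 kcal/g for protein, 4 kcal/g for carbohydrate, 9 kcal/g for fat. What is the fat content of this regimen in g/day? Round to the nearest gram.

39 g/day

Protein = 0.8 × 108.5 = 86.8 g → 86.8 × 4 = 347.2 kcal.
Non-protein calories = 1758 − 347.2 = 1410.8 kcal.
Fat: 25% × 1410.8 = 352.7 kcal; carbohydrate: 1058.1 kcal.
Fat: 352.7 kcal ÷ 9 kcal/g = 39.1889 g.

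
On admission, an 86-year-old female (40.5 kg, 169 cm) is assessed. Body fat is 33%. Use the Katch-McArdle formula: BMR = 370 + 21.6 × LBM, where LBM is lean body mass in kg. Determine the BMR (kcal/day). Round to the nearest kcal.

LBM = 40.5 × (1 − 0.33) = 27.135 kg. Katch-McArdle: BMR = 370 + 21.6 × 27.135 = 956.116 kcal/day.

956 kcal/day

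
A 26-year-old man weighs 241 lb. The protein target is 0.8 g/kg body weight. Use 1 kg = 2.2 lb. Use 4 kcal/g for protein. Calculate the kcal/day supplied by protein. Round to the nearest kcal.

351 kcal/day

Weight in kg = 241 ÷ 2.2 = 109.5455 kg.
Protein = 0.8 g/kg × 109.5455 kg = 87.6364 g/day.
Protein energy = 87.6364 g × 4 kcal/g = 350.5455 kcal/day.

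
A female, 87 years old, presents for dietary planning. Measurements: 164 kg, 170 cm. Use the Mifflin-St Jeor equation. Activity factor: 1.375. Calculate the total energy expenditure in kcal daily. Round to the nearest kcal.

2896 kcal daily

Mifflin-St Jeor (female): BMR = 10(164) + 6.25(170) − 5(87) − 161 = 1640 + 1062.5 − 435 − 161 = 2106.5 kcal/day.
TEE = BMR × activity factor = 2106.5 × 1.375 = 2896.4375 kcal/day.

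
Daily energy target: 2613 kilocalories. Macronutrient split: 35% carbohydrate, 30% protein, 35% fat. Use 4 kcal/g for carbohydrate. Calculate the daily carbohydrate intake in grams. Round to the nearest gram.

Carbohydrate energy = 35% × 2613 = 914.55 kcal.
At 4 kcal/g: 914.55 ÷ 4 = 228.6375 g.

229 g/day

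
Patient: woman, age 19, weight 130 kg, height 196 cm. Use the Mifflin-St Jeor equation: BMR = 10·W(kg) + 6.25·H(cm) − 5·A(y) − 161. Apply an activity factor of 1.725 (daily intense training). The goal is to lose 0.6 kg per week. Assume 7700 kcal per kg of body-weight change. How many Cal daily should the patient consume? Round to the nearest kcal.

Mifflin-St Jeor (female): BMR = 10(130) + 6.25(196) − 5(19) − 161 = 1300 + 1225 − 95 − 161 = 2269 kcal/day.
TEE = 2269 × 1.725 = 3914.025 kcal/day.
Required daily deficit = 0.6 × 7700 ÷ 7 = 660 kcal/day.
Target intake = 3914.025 − 660 = 3254.025 kcal/day.

3254 Cal daily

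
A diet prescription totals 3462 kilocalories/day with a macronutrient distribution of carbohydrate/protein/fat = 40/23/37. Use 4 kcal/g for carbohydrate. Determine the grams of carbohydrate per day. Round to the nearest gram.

346 g/day

Carbohydrate energy = 40% × 3462 = 1384.8 kcal.
At 4 kcal/g: 1384.8 ÷ 4 = 346.2 g.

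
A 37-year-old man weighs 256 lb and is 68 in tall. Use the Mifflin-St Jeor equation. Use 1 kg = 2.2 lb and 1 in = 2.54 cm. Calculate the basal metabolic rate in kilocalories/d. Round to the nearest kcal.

Convert to metric: weight = 256 ÷ 2.2 = 116.3636 kg; height = 68 × 2.54 = 172.72 cm.
Mifflin-St Jeor (male): BMR = 10(116.3636) + 6.25(172.72) − 5(37) + 5 = 1163.6364 + 1079.5 − 185 + 5 = 2063.1364 kcal/day.

2063 kilocalories/d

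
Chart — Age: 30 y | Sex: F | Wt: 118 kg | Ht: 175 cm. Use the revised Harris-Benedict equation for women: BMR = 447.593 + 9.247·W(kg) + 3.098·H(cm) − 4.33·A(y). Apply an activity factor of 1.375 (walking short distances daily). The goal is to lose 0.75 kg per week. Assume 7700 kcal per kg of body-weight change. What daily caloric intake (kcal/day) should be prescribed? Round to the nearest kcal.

1858 kcal/day

Harris-Benedict: BMR = 447.593 + 9.247(118) + 3.098(175) − 4.33(30) = 1950.989 kcal/day.
TEE = 1950.989 × 1.375 = 2682.6099 kcal/day.
Required daily deficit = 0.75 × 7700 ÷ 7 = 825 kcal/day.
Target intake = 2682.6099 − 825 = 1857.6099 kcal/day.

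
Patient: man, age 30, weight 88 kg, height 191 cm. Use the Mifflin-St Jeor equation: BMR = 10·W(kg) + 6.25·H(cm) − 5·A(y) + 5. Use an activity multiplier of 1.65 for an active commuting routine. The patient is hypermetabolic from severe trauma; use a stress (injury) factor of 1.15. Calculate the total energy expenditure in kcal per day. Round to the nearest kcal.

3660 kcal per day

Mifflin-St Jeor (male): BMR = 10(88) + 6.25(191) − 5(30) + 5 = 880 + 1193.75 − 150 + 5 = 1928.75 kcal/day.
TEE = BMR × activity factor = 1928.75 × 1.65 = 3182.4375 kcal/day.
Apply stress factor: 3182.4375 × 1.15 = 3659.8031 kcal/day.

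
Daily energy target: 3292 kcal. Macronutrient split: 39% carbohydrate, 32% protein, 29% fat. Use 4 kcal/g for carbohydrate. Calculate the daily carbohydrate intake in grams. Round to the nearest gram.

Carbohydrate energy = 39% × 3292 = 1283.88 kcal.
At 4 kcal/g: 1283.88 ÷ 4 = 320.97 g.

321 g/day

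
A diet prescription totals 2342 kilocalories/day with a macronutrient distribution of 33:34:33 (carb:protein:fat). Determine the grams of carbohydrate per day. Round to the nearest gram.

Carbohydrate energy = 33% × 2342 = 772.86 kcal.
At 4 kcal/g: 772.86 ÷ 4 = 193.215 g.

193 g/day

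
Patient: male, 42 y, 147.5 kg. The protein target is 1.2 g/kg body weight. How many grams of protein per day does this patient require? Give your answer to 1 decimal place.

Protein = 1.2 g/kg × 147.5 kg = 177 g/day.

177.0 g/day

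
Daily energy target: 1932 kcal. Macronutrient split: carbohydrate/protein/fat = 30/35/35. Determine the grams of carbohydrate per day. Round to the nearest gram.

145 g/day

Carbohydrate energy = 30% × 1932 = 579.6 kcal.
At 4 kcal/g: 579.6 ÷ 4 = 144.9 g.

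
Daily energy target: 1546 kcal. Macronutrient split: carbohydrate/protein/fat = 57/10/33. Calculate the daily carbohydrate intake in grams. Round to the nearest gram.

Carbohydrate energy = 57% × 1546 = 881.22 kcal.
At 4 kcal/g: 881.22 ÷ 4 = 220.305 g.

220 g/day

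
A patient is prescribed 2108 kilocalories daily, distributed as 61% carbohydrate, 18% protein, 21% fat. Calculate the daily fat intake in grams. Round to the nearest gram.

Fat energy = 21% × 2108 = 442.68 kcal.
At 9 kcal/g: 442.68 ÷ 9 = 49.1867 g.

49 g/day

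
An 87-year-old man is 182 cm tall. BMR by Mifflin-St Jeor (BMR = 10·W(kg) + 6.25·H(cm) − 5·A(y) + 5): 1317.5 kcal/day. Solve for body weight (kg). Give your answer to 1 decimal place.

1317.5 = 10·W + 6.25(182) − 5(87) + 5
10·W = 1317.5 − 707.5 = 610, so W = 61 kg.

61.0 kg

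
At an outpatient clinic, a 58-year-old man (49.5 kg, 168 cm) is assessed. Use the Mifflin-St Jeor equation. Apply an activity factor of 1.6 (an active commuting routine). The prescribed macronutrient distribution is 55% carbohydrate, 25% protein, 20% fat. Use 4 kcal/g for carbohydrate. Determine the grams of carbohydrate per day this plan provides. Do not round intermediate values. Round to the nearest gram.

Mifflin-St Jeor (male): BMR = 10(49.5) + 6.25(168) − 5(58) + 5 = 495 + 1050 − 290 + 5 = 1260 kcal/day.
TEE = 1260 × 1.6 = 2016 kcal/day.
Carbohydrate energy = 55% × 2016 = 1108.8 kcal.
Carbohydrate = 1108.8 ÷ 4 kcal/g = 277.2 g.

277 g/day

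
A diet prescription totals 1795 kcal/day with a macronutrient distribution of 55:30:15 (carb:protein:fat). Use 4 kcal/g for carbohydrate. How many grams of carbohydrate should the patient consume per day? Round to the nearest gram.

247 g/day

Carbohydrate energy = 55% × 1795 = 987.25 kcal.
At 4 kcal/g: 987.25 ÷ 4 = 246.8125 g.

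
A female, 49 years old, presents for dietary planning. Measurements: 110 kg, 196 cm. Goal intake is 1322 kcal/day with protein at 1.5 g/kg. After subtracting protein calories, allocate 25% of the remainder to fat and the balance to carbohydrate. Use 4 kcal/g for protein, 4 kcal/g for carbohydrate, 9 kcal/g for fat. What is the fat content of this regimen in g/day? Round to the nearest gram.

Protein = 1.5 × 110 = 165 g → 165 × 4 = 660 kcal.
Non-protein calories = 1322 − 660 = 662 kcal.
Fat: 25% × 662 = 165.5 kcal; carbohydrate: 496.5 kcal.
Fat: 165.5 kcal ÷ 9 kcal/g = 18.3889 g.

18 g/day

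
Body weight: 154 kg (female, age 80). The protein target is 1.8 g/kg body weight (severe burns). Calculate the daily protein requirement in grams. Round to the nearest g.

Protein = 1.8 g/kg × 154 kg = 277.2 g/day.

277 g/day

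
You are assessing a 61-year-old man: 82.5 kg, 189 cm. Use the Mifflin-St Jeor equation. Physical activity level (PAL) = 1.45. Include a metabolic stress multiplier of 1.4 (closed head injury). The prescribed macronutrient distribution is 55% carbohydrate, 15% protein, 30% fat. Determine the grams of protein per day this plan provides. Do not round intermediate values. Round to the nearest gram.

130 g/day

Mifflin-St Jeor (male): BMR = 10(82.5) + 6.25(189) − 5(61) + 5 = 825 + 1181.25 − 305 + 5 = 1706.25 kcal/day.
TEE = 1706.25 × 1.45 = 2474.0625 kcal/day.
With stress factor 1.4: 2474.0625 × 1.4 = 3463.6875 kcal/day.
Protein energy = 15% × 3463.6875 = 519.5531 kcal.
Protein = 519.5531 ÷ 4 kcal/g = 129.8883 g.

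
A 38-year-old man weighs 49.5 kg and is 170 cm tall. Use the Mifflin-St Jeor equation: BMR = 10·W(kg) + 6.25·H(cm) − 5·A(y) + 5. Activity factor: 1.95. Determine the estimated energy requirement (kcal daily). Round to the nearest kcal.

2676 kcal daily

Mifflin-St Jeor (male): BMR = 10(49.5) + 6.25(170) − 5(38) + 5 = 495 + 1062.5 − 190 + 5 = 1372.5 kcal/day.
TEE = BMR × activity factor = 1372.5 × 1.95 = 2676.375 kcal/day.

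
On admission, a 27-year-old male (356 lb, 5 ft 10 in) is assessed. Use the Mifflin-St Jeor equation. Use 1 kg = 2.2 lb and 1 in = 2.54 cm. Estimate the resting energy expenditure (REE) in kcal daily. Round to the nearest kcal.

2599 kcal daily

Convert to metric: weight = 356 ÷ 2.2 = 161.8182 kg; height = (5×12 + 10) × 2.54 = 70 × 2.54 = 177.8 cm.
Mifflin-St Jeor (male): BMR = 10(161.8182) + 6.25(177.8) − 5(27) + 5 = 1618.1818 + 1111.25 − 135 + 5 = 2599.4318 kcal/day.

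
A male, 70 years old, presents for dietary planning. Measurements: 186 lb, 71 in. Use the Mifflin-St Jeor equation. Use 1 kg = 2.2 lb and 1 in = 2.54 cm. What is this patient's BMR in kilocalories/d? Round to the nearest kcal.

1628 kilocalories/d

Convert to metric: weight = 186 ÷ 2.2 = 84.5455 kg; height = 71 × 2.54 = 180.34 cm.
Mifflin-St Jeor (male): BMR = 10(84.5455) + 6.25(180.34) − 5(70) + 5 = 845.4545 + 1127.125 − 350 + 5 = 1627.5795 kcal/day.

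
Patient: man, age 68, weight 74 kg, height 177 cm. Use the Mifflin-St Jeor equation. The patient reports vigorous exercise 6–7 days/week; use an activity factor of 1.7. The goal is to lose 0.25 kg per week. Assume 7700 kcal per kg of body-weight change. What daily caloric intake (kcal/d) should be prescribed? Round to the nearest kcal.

Mifflin-St Jeor (male): BMR = 10(74) + 6.25(177) − 5(68) + 5 = 740 + 1106.25 − 340 + 5 = 1511.25 kcal/day.
TEE = 1511.25 × 1.7 = 2569.125 kcal/day.
Required daily deficit = 0.25 × 7700 ÷ 7 = 275 kcal/day.
Target intake = 2569.125 − 275 = 2294.125 kcal/day.

2294 kcal/d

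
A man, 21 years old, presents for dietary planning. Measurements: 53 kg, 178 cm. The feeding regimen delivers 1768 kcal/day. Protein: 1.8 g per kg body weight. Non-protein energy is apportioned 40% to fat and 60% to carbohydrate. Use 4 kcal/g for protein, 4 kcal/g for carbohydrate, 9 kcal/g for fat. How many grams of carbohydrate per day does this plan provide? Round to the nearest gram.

Protein = 1.8 × 53 = 95.4 g → 95.4 × 4 = 381.6 kcal.
Non-protein calories = 1768 − 381.6 = 1386.4 kcal.
Fat: 40% × 1386.4 = 554.56 kcal; carbohydrate: 831.84 kcal.
Carbohydrate: 831.84 kcal ÷ 4 kcal/g = 207.96 g.

208 g/day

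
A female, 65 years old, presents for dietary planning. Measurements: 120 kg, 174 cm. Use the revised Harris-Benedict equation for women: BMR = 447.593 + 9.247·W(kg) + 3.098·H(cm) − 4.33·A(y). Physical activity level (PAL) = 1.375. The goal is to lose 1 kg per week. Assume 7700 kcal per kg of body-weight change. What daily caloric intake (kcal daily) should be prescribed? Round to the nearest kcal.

Harris-Benedict: BMR = 447.593 + 9.247(120) + 3.098(174) − 4.33(65) = 1814.835 kcal/day.
TEE = 1814.835 × 1.375 = 2495.3981 kcal/day.
Required daily deficit = 1 × 7700 ÷ 7 = 1100 kcal/day.
Target intake = 2495.3981 − 1100 = 1395.3981 kcal/day.

1395 kcal daily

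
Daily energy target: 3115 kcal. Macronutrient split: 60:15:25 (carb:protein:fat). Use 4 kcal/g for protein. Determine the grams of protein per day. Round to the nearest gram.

Protein energy = 15% × 3115 = 467.25 kcal.
At 4 kcal/g: 467.25 ÷ 4 = 116.8125 g.

117 g/day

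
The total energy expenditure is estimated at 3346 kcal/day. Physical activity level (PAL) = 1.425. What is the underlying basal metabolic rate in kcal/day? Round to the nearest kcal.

2348 kcal/day

BMR = TEE ÷ activity factor = 3346 ÷ 1.425 = 2348.0702 kcal/day.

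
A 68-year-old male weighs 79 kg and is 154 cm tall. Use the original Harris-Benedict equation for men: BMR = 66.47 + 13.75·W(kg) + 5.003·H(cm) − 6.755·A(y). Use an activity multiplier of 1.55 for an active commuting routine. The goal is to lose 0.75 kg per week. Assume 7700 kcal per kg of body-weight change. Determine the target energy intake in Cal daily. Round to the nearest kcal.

Harris-Benedict: BMR = 66.47 + 13.75(79) + 5.003(154) − 6.755(68) = 1463.842 kcal/day.
TEE = 1463.842 × 1.55 = 2268.9551 kcal/day.
Required daily deficit = 0.75 × 7700 ÷ 7 = 825 kcal/day.
Target intake = 2268.9551 − 825 = 1443.9551 kcal/day.

1444 Cal daily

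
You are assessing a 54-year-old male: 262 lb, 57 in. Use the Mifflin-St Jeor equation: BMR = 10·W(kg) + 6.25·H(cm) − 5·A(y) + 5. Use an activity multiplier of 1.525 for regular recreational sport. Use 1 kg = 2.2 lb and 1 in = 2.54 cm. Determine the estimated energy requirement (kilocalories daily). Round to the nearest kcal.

2792 kilocalories daily

Convert to metric: weight = 262 ÷ 2.2 = 119.0909 kg; height = 57 × 2.54 = 144.78 cm.
Mifflin-St Jeor (male): BMR = 10(119.0909) + 6.25(144.78) − 5(54) + 5 = 1190.9091 + 904.875 − 270 + 5 = 1830.7841 kcal/day.
TEE = BMR × activity factor = 1830.7841 × 1.525 = 2791.9457 kcal/day.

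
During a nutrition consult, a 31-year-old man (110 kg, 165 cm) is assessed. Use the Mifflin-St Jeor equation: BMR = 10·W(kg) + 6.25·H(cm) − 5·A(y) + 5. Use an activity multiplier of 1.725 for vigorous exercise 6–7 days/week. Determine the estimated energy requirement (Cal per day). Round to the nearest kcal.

3418 Cal per day

Mifflin-St Jeor (male): BMR = 10(110) + 6.25(165) − 5(31) + 5 = 1100 + 1031.25 − 155 + 5 = 1981.25 kcal/day.
TEE = BMR × activity factor = 1981.25 × 1.725 = 3417.6563 kcal/day.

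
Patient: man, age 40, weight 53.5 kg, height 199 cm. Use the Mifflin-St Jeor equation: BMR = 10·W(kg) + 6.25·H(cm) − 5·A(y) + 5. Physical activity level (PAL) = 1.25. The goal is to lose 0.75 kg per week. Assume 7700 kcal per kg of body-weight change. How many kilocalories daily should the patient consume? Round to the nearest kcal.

Mifflin-St Jeor (male): BMR = 10(53.5) + 6.25(199) − 5(40) + 5 = 535 + 1243.75 − 200 + 5 = 1583.75 kcal/day.
TEE = 1583.75 × 1.25 = 1979.6875 kcal/day.
Required daily deficit = 0.75 × 7700 ÷ 7 = 825 kcal/day.
Target intake = 1979.6875 − 825 = 1154.6875 kcal/day.

1155 kilocalories daily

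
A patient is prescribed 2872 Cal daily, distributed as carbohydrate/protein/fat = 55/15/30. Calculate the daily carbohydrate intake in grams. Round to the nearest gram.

395 g/day

Carbohydrate energy = 55% × 2872 = 1579.6 kcal.
At 4 kcal/g: 1579.6 ÷ 4 = 394.9 g.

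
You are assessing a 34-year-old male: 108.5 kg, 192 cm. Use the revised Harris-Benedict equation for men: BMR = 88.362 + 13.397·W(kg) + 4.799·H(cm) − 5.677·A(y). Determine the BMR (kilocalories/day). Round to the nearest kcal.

2270 kilocalories/day

Harris-Benedict: BMR = 88.362 + 13.397(108.5) + 4.799(192) − 5.677(34) = 2270.3265 kcal/day.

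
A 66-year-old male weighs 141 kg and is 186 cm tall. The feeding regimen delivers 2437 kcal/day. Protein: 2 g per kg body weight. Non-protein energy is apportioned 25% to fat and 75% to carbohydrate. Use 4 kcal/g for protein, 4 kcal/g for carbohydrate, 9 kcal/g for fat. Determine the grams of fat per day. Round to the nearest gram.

Protein = 2 × 141 = 282 g → 282 × 4 = 1128 kcal.
Non-protein calories = 2437 − 1128 = 1309 kcal.
Fat: 25% × 1309 = 327.25 kcal; carbohydrate: 981.75 kcal.
Fat: 327.25 kcal ÷ 9 kcal/g = 36.3611 g.

36 g/day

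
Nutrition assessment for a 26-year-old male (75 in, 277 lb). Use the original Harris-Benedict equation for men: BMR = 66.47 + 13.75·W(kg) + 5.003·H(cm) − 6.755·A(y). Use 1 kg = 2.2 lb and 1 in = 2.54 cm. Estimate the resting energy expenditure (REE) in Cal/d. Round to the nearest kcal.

2575 Cal/d

Convert to metric: weight = 277 ÷ 2.2 = 125.9091 kg; height = 75 × 2.54 = 190.5 cm.
Harris-Benedict: BMR = 66.47 + 13.75(125.9091) + 5.003(190.5) − 6.755(26) = 2575.1615 kcal/day.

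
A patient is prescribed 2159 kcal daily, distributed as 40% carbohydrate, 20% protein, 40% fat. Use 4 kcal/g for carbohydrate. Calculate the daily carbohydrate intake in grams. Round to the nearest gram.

Carbohydrate energy = 40% × 2159 = 863.6 kcal.
At 4 kcal/g: 863.6 ÷ 4 = 215.9 g.

216 g/day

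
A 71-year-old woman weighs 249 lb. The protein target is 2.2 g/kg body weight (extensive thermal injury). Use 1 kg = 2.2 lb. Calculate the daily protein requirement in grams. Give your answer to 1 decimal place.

249.0 g/day

Weight in kg = 249 ÷ 2.2 = 113.1818 kg.
Protein = 2.2 g/kg × 113.1818 kg = 249 g/day.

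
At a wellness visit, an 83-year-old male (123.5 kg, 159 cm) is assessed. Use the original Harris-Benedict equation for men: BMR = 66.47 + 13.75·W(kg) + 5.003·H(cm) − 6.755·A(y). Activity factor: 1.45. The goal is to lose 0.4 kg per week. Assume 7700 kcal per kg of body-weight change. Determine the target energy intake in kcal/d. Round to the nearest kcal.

2459 kcal/d

Harris-Benedict: BMR = 66.47 + 13.75(123.5) + 5.003(159) − 6.755(83) = 1999.407 kcal/day.
TEE = 1999.407 × 1.45 = 2899.1402 kcal/day.
Required daily deficit = 0.4 × 7700 ÷ 7 = 440 kcal/day.
Target intake = 2899.1402 − 440 = 2459.1402 kcal/day.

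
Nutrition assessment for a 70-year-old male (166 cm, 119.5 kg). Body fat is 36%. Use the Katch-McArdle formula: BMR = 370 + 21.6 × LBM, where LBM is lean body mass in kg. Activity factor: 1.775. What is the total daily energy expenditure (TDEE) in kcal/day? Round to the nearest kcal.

3589 kcal/day

LBM = 119.5 × (1 − 0.36) = 76.48 kg. Katch-McArdle: BMR = 370 + 21.6 × 76.48 = 2021.968 kcal/day.
TEE = BMR × activity factor = 2021.968 × 1.775 = 3588.9932 kcal/day.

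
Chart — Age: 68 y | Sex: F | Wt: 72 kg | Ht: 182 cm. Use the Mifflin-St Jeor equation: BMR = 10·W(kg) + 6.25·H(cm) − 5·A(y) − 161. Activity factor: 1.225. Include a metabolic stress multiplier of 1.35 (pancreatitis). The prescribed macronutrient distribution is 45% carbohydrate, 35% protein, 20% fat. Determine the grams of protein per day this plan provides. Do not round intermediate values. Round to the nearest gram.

196 g/day

Mifflin-St Jeor (female): BMR = 10(72) + 6.25(182) − 5(68) − 161 = 720 + 1137.5 − 340 − 161 = 1356.5 kcal/day.
TEE = 1356.5 × 1.225 = 1661.7125 kcal/day.
With stress factor 1.35: 1661.7125 × 1.35 = 2243.3119 kcal/day.
Protein energy = 35% × 2243.3119 = 785.1592 kcal.
Protein = 785.1592 ÷ 4 kcal/g = 196.2898 g.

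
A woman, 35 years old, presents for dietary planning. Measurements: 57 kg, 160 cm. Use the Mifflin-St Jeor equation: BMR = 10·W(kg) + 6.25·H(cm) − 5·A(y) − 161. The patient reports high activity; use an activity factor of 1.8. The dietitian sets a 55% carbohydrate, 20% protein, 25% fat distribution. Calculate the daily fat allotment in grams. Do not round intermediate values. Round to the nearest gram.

62 g/day

Mifflin-St Jeor (female): BMR = 10(57) + 6.25(160) − 5(35) − 161 = 570 + 1000 − 175 − 161 = 1234 kcal/day.
TEE = 1234 × 1.8 = 2221.2 kcal/day.
Fat energy = 25% × 2221.2 = 555.3 kcal.
Fat = 555.3 ÷ 9 kcal/g = 61.7 g.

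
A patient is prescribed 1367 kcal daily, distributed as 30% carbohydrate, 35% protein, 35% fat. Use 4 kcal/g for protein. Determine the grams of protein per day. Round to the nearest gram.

Protein energy = 35% × 1367 = 478.45 kcal.
At 4 kcal/g: 478.45 ÷ 4 = 119.6125 g.

120 g/day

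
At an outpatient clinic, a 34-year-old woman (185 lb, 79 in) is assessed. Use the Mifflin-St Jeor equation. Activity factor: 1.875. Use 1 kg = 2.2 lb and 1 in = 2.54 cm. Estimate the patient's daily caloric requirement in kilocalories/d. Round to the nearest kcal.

3308 kilocalories/d

Convert to metric: weight = 185 ÷ 2.2 = 84.0909 kg; height = 79 × 2.54 = 200.66 cm.
Mifflin-St Jeor (female): BMR = 10(84.0909) + 6.25(200.66) − 5(34) − 161 = 840.9091 + 1254.125 − 170 − 161 = 1764.0341 kcal/day.
TEE = BMR × activity factor = 1764.0341 × 1.875 = 3307.5639 kcal/day.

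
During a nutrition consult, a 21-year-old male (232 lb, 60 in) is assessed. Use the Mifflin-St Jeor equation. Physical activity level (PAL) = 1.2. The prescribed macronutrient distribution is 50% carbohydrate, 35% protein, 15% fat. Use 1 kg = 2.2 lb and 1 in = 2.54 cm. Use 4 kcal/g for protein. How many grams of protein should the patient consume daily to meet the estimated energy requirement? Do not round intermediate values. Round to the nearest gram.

Convert to metric: weight = 232 ÷ 2.2 = 105.4545 kg; height = 60 × 2.54 = 152.4 cm.
Mifflin-St Jeor (male): BMR = 10(105.4545) + 6.25(152.4) − 5(21) + 5 = 1054.5455 + 952.5 − 105 + 5 = 1907.0455 kcal/day.
TEE = 1907.0455 × 1.2 = 2288.4545 kcal/day.
Protein energy = 35% × 2288.4545 = 800.9591 kcal.
Protein = 800.9591 ÷ 4 kcal/g = 200.2398 g.

200 g/day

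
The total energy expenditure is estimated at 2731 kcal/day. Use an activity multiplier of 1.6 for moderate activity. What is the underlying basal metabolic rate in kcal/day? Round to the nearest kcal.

BMR = TEE ÷ activity factor = 2731 ÷ 1.6 = 1706.875 kcal/day.

1707 kcal/day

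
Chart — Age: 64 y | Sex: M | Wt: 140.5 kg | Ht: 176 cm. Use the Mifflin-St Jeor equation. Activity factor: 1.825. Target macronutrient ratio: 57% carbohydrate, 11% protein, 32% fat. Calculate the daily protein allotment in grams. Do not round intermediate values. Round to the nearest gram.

Mifflin-St Jeor (male): BMR = 10(140.5) + 6.25(176) − 5(64) + 5 = 1405 + 1100 − 320 + 5 = 2190 kcal/day.
TEE = 2190 × 1.825 = 3996.75 kcal/day.
Protein energy = 11% × 3996.75 = 439.6425 kcal.
Protein = 439.6425 ÷ 4 kcal/g = 109.9106 g.

110 g/day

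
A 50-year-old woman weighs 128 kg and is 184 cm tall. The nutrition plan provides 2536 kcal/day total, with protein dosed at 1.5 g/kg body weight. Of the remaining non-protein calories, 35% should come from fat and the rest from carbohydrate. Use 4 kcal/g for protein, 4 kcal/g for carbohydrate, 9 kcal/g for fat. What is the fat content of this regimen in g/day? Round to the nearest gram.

69 g/day

Protein = 1.5 × 128 = 192 g → 192 × 4 = 768 kcal.
Non-protein calories = 2536 − 768 = 1768 kcal.
Fat: 35% × 1768 = 618.8 kcal; carbohydrate: 1149.2 kcal.
Fat: 618.8 kcal ÷ 9 kcal/g = 68.7556 g.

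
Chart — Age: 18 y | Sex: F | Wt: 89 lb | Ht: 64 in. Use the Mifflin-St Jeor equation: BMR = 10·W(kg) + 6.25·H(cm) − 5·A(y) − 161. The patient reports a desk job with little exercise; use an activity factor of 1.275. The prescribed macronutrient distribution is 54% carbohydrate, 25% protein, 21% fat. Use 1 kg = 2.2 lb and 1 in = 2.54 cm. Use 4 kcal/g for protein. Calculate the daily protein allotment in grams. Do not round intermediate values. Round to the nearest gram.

93 g/day

Convert to metric: weight = 89 ÷ 2.2 = 40.4545 kg; height = 64 × 2.54 = 162.56 cm.
Mifflin-St Jeor (female): BMR = 10(40.4545) + 6.25(162.56) − 5(18) − 161 = 404.5455 + 1016 − 90 − 161 = 1169.5455 kcal/day.
TEE = 1169.5455 × 1.275 = 1491.1705 kcal/day.
Protein energy = 25% × 1491.1705 = 372.7926 kcal.
Protein = 372.7926 ÷ 4 kcal/g = 93.1982 g.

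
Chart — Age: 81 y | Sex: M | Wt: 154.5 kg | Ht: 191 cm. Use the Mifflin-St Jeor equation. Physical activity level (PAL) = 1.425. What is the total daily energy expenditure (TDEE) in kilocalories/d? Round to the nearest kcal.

3333 kilocalories/d

Mifflin-St Jeor (male): BMR = 10(154.5) + 6.25(191) − 5(81) + 5 = 1545 + 1193.75 − 405 + 5 = 2338.75 kcal/day.
TEE = BMR × activity factor = 2338.75 × 1.425 = 3332.7188 kcal/day.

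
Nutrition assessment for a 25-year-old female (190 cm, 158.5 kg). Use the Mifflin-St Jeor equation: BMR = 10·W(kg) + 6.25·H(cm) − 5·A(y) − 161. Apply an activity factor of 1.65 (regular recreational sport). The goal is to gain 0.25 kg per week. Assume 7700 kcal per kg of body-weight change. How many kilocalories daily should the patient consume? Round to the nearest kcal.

Mifflin-St Jeor (female): BMR = 10(158.5) + 6.25(190) − 5(25) − 161 = 1585 + 1187.5 − 125 − 161 = 2486.5 kcal/day.
TEE = 2486.5 × 1.65 = 4102.725 kcal/day.
Required daily surplus = 0.25 × 7700 ÷ 7 = 275 kcal/day.
Target intake = 4102.725 + 275 = 4377.725 kcal/day.

4378 kilocalories daily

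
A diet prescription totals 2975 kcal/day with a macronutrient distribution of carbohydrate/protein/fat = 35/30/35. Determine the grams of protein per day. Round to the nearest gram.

Protein energy = 30% × 2975 = 892.5 kcal.
At 4 kcal/g: 892.5 ÷ 4 = 223.125 g.

223 g/day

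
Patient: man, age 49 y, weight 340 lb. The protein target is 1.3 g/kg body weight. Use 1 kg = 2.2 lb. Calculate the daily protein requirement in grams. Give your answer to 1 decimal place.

200.9 g/day

Weight in kg = 340 ÷ 2.2 = 154.5455 kg.
Protein = 1.3 g/kg × 154.5455 kg = 200.9091 g/day.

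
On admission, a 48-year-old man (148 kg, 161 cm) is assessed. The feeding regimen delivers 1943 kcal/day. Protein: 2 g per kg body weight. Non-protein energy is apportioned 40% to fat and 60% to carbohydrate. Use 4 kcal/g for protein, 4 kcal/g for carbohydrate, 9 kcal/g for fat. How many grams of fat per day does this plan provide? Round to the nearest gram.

Protein = 2 × 148 = 296 g → 296 × 4 = 1184 kcal.
Non-protein calories = 1943 − 1184 = 759 kcal.
Fat: 40% × 759 = 303.6 kcal; carbohydrate: 455.4 kcal.
Fat: 303.6 kcal ÷ 9 kcal/g = 33.7333 g.

34 g/day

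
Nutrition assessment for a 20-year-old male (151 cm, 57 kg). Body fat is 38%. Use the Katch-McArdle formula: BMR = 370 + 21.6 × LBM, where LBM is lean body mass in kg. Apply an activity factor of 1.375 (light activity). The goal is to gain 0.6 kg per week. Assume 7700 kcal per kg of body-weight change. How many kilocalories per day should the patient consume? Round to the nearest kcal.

2218 kilocalories per day

LBM = 57 × (1 − 0.38) = 35.34 kg. Katch-McArdle: BMR = 370 + 21.6 × 35.34 = 1133.344 kcal/day.
TEE = 1133.344 × 1.375 = 1558.348 kcal/day.
Required daily surplus = 0.6 × 7700 ÷ 7 = 660 kcal/day.
Target intake = 1558.348 + 660 = 2218.348 kcal/day.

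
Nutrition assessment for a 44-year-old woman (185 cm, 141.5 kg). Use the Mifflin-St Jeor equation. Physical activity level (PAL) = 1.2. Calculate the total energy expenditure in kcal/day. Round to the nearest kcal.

2628 kcal/day

Mifflin-St Jeor (female): BMR = 10(141.5) + 6.25(185) − 5(44) − 161 = 1415 + 1156.25 − 220 − 161 = 2190.25 kcal/day.
TEE = BMR × activity factor = 2190.25 × 1.2 = 2628.3 kcal/day.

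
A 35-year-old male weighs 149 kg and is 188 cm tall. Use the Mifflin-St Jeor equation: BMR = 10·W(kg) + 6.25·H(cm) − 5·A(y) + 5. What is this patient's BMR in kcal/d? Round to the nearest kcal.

2495 kcal/d

Mifflin-St Jeor (male): BMR = 10(149) + 6.25(188) − 5(35) + 5 = 1490 + 1175 − 175 + 5 = 2495 kcal/day.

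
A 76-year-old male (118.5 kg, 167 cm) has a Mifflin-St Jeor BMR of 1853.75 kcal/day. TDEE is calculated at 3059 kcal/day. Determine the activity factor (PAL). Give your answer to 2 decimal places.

1.65

Activity factor = TEE ÷ BMR = 3059 ÷ 1853.75 = 1.65.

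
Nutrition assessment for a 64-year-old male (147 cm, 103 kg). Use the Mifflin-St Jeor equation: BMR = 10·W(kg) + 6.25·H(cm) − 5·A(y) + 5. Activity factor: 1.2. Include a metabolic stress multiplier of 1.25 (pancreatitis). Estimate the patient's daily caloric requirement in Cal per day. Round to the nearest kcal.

2451 Cal per day

Mifflin-St Jeor (male): BMR = 10(103) + 6.25(147) − 5(64) + 5 = 1030 + 918.75 − 320 + 5 = 1633.75 kcal/day.
TEE = BMR × activity factor = 1633.75 × 1.2 = 1960.5 kcal/day.
Apply stress factor: 1960.5 × 1.25 = 2450.625 kcal/day.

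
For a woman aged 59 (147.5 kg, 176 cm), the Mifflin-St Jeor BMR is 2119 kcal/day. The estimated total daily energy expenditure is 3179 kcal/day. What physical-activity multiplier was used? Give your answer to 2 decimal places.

Activity factor = TEE ÷ BMR = 3179 ÷ 2119 = 1.5.

1.50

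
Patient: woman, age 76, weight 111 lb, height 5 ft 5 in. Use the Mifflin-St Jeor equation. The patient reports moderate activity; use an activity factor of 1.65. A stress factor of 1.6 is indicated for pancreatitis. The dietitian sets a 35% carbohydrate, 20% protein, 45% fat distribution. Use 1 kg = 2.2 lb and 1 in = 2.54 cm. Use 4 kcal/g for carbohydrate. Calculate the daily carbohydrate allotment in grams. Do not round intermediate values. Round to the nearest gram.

Convert to metric: weight = 111 ÷ 2.2 = 50.4545 kg; height = (5×12 + 5) × 2.54 = 65 × 2.54 = 165.1 cm.
Mifflin-St Jeor (female): BMR = 10(50.4545) + 6.25(165.1) − 5(76) − 161 = 504.5455 + 1031.875 − 380 − 161 = 995.4205 kcal/day.
TEE = 995.4205 × 1.65 = 1642.4437 kcal/day.
With stress factor 1.6: 1642.4437 × 1.6 = 2627.91 kcal/day.
Carbohydrate energy = 35% × 2627.91 = 919.7685 kcal.
Carbohydrate = 919.7685 ÷ 4 kcal/g = 229.9421 g.

230 g/day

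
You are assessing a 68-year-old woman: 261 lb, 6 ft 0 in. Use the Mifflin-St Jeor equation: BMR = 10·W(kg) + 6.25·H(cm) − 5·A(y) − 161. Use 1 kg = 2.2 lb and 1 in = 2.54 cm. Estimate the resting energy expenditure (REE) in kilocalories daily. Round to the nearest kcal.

1828 kilocalories daily

Convert to metric: weight = 261 ÷ 2.2 = 118.6364 kg; height = (6×12 + 0) × 2.54 = 72 × 2.54 = 182.88 cm.
Mifflin-St Jeor (female): BMR = 10(118.6364) + 6.25(182.88) − 5(68) − 161 = 1186.3636 + 1143 − 340 − 161 = 1828.3636 kcal/day.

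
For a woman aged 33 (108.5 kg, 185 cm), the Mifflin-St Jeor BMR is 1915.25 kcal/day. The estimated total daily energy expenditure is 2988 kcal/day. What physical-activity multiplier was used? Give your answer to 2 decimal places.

Activity factor = TEE ÷ BMR = 2988 ÷ 1915.25 = 1.56.

1.56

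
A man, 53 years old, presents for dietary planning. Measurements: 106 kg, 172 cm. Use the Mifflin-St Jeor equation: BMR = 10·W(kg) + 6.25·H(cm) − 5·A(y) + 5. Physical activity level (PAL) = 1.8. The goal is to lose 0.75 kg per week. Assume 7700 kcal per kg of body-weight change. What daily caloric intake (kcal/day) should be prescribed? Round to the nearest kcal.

Mifflin-St Jeor (male): BMR = 10(106) + 6.25(172) − 5(53) + 5 = 1060 + 1075 − 265 + 5 = 1875 kcal/day.
TEE = 1875 × 1.8 = 3375 kcal/day.
Required daily deficit = 0.75 × 7700 ÷ 7 = 825 kcal/day.
Target intake = 3375 − 825 = 2550 kcal/day.

2550 kcal/day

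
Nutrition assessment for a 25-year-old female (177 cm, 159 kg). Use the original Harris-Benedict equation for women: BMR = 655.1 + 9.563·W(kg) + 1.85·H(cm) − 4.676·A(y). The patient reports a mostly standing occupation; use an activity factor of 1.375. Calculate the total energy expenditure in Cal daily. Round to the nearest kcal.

3281 Cal daily

Harris-Benedict: BMR = 655.1 + 9.563(159) + 1.85(177) − 4.676(25) = 2386.167 kcal/day.
TEE = BMR × activity factor = 2386.167 × 1.375 = 3280.9796 kcal/day.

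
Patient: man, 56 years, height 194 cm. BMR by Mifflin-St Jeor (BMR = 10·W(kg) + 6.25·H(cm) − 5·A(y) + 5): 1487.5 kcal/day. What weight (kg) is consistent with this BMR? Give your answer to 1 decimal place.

1487.5 = 10·W + 6.25(194) − 5(56) + 5
10·W = 1487.5 − 937.5 = 550, so W = 55 kg.

55.0 kg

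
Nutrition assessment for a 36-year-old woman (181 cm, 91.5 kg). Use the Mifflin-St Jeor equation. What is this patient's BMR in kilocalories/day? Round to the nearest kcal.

Mifflin-St Jeor (female): BMR = 10(91.5) + 6.25(181) − 5(36) − 161 = 915 + 1131.25 − 180 − 161 = 1705.25 kcal/day.

1705 kilocalories/day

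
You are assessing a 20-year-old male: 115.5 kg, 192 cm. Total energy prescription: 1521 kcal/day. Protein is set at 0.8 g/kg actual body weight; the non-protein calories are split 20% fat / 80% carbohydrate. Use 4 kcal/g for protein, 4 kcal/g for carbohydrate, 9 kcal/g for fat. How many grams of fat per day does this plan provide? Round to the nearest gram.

26 g/day

Protein = 0.8 × 115.5 = 92.4 g → 92.4 × 4 = 369.6 kcal.
Non-protein calories = 1521 − 369.6 = 1151.4 kcal.
Fat: 20% × 1151.4 = 230.28 kcal; carbohydrate: 921.12 kcal.
Fat: 230.28 kcal ÷ 9 kcal/g = 25.5867 g.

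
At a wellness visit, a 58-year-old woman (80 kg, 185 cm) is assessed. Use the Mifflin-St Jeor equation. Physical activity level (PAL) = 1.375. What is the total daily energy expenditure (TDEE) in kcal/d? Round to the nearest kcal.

2070 kcal/d

Mifflin-St Jeor (female): BMR = 10(80) + 6.25(185) − 5(58) − 161 = 800 + 1156.25 − 290 − 161 = 1505.25 kcal/day.
TEE = BMR × activity factor = 1505.25 × 1.375 = 2069.7188 kcal/day.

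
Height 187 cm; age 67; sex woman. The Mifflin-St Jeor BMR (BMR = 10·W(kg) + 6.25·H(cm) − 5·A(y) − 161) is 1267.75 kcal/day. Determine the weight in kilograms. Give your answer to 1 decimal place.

1267.75 = 10·W + 6.25(187) − 5(67) − 161
10·W = 1267.75 − 672.75 = 595, so W = 59.5 kg.

59.5 kg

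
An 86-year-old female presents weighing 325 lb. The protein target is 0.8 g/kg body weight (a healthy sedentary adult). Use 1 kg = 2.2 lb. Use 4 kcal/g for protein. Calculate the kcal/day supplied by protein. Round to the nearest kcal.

473 kcal/day

Weight in kg = 325 ÷ 2.2 = 147.7273 kg.
Protein = 0.8 g/kg × 147.7273 kg = 118.1818 g/day.
Protein energy = 118.1818 g × 4 kcal/g = 472.7273 kcal/day.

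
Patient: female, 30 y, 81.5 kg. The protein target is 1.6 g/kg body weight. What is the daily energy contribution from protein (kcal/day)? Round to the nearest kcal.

522 kcal/day

Protein = 1.6 g/kg × 81.5 kg = 130.4 g/day.
Protein energy = 130.4 g × 4 kcal/g = 521.6 kcal/day.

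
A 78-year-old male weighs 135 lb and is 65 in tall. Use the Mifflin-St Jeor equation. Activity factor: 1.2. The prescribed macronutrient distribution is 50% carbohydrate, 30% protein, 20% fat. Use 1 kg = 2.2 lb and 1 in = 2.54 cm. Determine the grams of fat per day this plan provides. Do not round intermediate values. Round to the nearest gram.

Convert to metric: weight = 135 ÷ 2.2 = 61.3636 kg; height = 65 × 2.54 = 165.1 cm.
Mifflin-St Jeor (male): BMR = 10(61.3636) + 6.25(165.1) − 5(78) + 5 = 613.6364 + 1031.875 − 390 + 5 = 1260.5114 kcal/day.
TEE = 1260.5114 × 1.2 = 1512.6136 kcal/day.
Fat energy = 20% × 1512.6136 = 302.5227 kcal.
Fat = 302.5227 ÷ 9 kcal/g = 33.6136 g.

34 g/day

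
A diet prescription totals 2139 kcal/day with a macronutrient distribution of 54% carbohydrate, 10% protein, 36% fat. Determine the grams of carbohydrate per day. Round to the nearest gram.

Carbohydrate energy = 54% × 2139 = 1155.06 kcal.
At 4 kcal/g: 1155.06 ÷ 4 = 288.765 g.

289 g/day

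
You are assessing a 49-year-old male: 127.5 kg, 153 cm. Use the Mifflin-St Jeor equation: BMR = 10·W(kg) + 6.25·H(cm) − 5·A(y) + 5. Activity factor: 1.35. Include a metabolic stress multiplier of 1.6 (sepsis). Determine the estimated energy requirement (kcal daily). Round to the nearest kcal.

Mifflin-St Jeor (male): BMR = 10(127.5) + 6.25(153) − 5(49) + 5 = 1275 + 956.25 − 245 + 5 = 1991.25 kcal/day.
TEE = BMR × activity factor = 1991.25 × 1.35 = 2688.1875 kcal/day.
Apply stress factor: 2688.1875 × 1.6 = 4301.1 kcal/day.

4301 kcal daily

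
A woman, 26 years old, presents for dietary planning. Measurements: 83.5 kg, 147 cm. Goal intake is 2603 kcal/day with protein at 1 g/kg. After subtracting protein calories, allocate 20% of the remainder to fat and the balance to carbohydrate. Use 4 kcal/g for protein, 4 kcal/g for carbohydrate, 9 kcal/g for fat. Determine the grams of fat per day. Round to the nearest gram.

50 g/day

Protein = 1 × 83.5 = 83.5 g → 83.5 × 4 = 334 kcal.
Non-protein calories = 2603 − 334 = 2269 kcal.
Fat: 20% × 2269 = 453.8 kcal; carbohydrate: 1815.2 kcal.
Fat: 453.8 kcal ÷ 9 kcal/g = 50.4222 g.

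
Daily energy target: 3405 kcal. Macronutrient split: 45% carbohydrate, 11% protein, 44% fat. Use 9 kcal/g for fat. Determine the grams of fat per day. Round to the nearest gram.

166 g/day

Fat energy = 44% × 3405 = 1498.2 kcal.
At 9 kcal/g: 1498.2 ÷ 9 = 166.4667 g.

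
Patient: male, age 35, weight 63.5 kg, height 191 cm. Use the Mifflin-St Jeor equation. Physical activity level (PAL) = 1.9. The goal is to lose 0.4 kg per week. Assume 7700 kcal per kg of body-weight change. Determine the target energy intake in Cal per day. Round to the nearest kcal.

2712 Cal per day

Mifflin-St Jeor (male): BMR = 10(63.5) + 6.25(191) − 5(35) + 5 = 635 + 1193.75 − 175 + 5 = 1658.75 kcal/day.
TEE = 1658.75 × 1.9 = 3151.625 kcal/day.
Required daily deficit = 0.4 × 7700 ÷ 7 = 440 kcal/day.
Target intake = 3151.625 − 440 = 2711.625 kcal/day.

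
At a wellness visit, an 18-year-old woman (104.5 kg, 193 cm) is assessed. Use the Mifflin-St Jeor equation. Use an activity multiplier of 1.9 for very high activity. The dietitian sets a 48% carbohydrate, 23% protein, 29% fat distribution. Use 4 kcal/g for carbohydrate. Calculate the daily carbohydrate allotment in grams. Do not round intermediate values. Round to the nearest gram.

456 g/day

Mifflin-St Jeor (female): BMR = 10(104.5) + 6.25(193) − 5(18) − 161 = 1045 + 1206.25 − 90 − 161 = 2000.25 kcal/day.
TEE = 2000.25 × 1.9 = 3800.475 kcal/day.
Carbohydrate energy = 48% × 3800.475 = 1824.228 kcal.
Carbohydrate = 1824.228 ÷ 4 kcal/g = 456.057 g.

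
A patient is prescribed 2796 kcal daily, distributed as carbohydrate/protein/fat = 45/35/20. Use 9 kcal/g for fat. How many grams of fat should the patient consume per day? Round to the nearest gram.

62 g/day

Fat energy = 20% × 2796 = 559.2 kcal.
At 9 kcal/g: 559.2 ÷ 9 = 62.1333 g.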